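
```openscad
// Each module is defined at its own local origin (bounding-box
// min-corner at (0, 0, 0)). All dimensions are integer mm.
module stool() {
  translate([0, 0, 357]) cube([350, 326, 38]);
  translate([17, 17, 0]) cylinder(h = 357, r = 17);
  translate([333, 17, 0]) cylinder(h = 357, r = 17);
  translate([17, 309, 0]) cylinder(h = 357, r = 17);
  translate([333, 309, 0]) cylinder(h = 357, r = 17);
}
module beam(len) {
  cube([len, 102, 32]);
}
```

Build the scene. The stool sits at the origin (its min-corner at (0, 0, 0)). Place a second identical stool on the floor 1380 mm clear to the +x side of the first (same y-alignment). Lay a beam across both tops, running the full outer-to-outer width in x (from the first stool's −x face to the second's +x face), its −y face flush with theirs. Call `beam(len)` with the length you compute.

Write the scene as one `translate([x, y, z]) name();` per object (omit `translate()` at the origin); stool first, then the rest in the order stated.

stool();
translate([1730, 0, 0]) stool();
translate([0, 0, 395]) beam(2080);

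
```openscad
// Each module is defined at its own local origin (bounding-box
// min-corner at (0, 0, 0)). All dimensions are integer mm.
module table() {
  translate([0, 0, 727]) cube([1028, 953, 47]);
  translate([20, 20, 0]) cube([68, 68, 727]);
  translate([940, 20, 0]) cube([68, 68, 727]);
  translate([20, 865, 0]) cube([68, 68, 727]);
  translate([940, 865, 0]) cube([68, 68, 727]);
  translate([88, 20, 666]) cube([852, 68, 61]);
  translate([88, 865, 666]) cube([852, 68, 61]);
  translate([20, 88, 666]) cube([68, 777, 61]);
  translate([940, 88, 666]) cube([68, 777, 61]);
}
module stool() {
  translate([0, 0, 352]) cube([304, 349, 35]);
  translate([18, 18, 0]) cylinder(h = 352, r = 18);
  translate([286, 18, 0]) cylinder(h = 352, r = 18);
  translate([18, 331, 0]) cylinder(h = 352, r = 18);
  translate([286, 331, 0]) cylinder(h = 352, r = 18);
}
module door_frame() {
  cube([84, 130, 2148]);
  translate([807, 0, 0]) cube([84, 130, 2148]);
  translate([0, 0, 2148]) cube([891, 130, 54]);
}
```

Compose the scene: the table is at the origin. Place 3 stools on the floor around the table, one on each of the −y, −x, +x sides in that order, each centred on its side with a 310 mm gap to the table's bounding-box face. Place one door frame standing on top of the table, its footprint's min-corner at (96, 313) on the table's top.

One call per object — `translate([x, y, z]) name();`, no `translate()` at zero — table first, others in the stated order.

table();
translate([362, -659, 0]) stool();
translate([-614, 302, 0]) stool();
translate([1338, 302, 0]) stool();
translate([96, 313, 774]) door_frame();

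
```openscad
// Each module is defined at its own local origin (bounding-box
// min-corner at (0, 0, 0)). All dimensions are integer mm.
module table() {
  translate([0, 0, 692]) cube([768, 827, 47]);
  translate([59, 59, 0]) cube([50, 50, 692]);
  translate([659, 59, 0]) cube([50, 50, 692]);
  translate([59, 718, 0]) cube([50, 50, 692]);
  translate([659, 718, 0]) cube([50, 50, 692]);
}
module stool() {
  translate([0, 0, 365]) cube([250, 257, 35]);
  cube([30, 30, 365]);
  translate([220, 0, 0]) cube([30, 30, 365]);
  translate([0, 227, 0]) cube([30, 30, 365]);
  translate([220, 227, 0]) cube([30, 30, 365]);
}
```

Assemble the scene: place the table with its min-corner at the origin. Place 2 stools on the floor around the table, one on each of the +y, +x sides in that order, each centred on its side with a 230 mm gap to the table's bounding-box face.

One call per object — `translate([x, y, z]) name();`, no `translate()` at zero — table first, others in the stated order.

table();
translate([259, 1057, 0]) stool();
translate([998, 285, 0]) stool();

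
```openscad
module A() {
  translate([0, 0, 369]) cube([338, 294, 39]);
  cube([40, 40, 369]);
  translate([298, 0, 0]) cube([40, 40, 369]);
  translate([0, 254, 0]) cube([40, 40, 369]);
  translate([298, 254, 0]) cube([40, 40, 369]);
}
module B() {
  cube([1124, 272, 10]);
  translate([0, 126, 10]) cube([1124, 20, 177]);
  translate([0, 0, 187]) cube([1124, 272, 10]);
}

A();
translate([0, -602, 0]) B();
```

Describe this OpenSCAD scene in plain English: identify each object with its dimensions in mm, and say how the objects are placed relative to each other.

A is a simple wooden stool: a rectangular seat 338 mm (x) by 294 mm (y), 39 mm thick, top face at z = 408 mm, on four square legs, each 40×40 mm in cross-section. The legs rest on z = 0, each flush with a corner of the seat.

B is an I-beam lying along x, 1124 mm long. Overall section height 197 mm. Two flanges 272 mm wide (y) and 10 mm thick, one on the floor and one at the top; a web 20 mm thick runs between them, centred on the flange width.

The I-beam is on the floor beside the stool on its −y side.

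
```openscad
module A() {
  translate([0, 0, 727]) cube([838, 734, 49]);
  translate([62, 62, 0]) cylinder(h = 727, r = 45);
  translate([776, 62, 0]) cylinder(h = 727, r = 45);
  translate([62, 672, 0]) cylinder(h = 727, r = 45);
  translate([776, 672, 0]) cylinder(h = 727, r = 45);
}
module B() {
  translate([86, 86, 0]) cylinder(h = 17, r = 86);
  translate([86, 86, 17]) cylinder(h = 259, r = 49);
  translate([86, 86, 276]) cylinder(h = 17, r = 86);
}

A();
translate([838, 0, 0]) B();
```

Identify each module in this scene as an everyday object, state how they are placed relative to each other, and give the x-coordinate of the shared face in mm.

A is a table. B is a spool. The spool is against the table's +x side, with their −y faces flush. The x-coordinate of the shared face is 838 mm.

The table's +x face and the spool's −x face are both at x = 838 mm.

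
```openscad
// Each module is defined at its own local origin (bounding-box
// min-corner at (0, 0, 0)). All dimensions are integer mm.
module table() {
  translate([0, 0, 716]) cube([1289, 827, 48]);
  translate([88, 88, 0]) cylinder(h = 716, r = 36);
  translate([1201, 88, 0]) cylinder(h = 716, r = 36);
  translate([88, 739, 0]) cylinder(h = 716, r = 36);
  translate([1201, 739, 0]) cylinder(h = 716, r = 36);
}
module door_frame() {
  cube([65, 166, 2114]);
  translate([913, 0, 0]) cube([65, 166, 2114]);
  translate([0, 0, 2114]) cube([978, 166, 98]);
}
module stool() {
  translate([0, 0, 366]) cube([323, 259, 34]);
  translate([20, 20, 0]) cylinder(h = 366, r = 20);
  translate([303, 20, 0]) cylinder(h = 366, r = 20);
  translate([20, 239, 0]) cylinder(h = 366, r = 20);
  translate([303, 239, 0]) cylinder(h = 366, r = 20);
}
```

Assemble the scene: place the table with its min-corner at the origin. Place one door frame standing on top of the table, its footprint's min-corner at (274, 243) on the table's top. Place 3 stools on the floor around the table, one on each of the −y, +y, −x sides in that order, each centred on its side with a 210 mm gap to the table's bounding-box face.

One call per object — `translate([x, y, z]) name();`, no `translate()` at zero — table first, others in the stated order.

table();
translate([274, 243, 764]) door_frame();
translate([483, -469, 0]) stool();
translate([483, 1037, 0]) stool();
translate([-533, 284, 0]) stool();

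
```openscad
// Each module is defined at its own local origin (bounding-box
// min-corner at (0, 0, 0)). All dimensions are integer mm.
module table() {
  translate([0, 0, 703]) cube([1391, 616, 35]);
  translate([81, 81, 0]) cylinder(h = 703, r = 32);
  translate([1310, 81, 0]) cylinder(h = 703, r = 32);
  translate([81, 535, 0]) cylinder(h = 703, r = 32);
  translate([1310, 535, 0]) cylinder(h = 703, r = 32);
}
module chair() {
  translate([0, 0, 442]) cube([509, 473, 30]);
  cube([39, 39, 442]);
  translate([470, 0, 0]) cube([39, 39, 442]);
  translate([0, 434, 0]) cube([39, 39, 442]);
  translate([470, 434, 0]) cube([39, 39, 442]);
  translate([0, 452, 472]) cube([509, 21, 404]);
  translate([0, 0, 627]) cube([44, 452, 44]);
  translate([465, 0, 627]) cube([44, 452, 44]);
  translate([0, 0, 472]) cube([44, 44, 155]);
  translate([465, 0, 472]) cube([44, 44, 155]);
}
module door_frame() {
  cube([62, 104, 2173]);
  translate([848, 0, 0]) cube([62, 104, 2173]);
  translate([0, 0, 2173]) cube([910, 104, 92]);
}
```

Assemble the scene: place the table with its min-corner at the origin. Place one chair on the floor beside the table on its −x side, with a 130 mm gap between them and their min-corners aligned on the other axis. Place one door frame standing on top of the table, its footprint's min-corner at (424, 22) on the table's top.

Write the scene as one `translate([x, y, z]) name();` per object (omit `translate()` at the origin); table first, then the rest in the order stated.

table();
translate([-639, 0, 0]) chair();
translate([424, 22, 738]) door_frame();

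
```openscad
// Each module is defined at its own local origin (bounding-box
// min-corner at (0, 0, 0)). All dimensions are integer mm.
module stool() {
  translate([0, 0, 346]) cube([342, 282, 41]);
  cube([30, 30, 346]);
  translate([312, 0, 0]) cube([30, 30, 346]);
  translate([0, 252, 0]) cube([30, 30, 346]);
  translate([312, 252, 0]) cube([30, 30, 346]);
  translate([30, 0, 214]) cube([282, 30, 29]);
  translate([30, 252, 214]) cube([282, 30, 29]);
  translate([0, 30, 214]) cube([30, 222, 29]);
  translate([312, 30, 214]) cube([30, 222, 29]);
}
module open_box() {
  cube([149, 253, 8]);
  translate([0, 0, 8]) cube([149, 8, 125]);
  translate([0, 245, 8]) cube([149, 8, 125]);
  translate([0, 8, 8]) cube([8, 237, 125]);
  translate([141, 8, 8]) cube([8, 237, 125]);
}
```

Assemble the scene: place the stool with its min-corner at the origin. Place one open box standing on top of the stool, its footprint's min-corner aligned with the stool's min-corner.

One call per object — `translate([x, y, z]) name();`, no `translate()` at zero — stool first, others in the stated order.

stool();
translate([0, 0, 387]) open_box();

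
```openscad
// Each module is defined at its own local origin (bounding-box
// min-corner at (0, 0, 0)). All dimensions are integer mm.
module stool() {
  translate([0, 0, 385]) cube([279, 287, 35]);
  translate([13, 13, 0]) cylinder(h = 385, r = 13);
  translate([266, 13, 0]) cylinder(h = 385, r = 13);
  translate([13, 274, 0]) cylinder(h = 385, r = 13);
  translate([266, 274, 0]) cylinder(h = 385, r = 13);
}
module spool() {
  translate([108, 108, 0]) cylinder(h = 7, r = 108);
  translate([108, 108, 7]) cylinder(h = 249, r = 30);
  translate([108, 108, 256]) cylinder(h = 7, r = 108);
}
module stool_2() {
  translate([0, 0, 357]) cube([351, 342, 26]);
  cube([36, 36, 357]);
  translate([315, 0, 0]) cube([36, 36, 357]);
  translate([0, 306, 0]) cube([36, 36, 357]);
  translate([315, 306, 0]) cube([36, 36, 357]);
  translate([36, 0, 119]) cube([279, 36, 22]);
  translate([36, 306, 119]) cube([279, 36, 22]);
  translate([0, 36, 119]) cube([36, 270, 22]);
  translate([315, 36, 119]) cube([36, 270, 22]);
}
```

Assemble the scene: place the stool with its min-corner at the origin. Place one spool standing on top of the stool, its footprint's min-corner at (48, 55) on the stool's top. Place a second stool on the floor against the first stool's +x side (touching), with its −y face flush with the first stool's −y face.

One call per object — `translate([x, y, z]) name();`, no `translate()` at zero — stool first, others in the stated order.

stool();
translate([48, 55, 420]) spool();
translate([279, 0, 0]) stool_2();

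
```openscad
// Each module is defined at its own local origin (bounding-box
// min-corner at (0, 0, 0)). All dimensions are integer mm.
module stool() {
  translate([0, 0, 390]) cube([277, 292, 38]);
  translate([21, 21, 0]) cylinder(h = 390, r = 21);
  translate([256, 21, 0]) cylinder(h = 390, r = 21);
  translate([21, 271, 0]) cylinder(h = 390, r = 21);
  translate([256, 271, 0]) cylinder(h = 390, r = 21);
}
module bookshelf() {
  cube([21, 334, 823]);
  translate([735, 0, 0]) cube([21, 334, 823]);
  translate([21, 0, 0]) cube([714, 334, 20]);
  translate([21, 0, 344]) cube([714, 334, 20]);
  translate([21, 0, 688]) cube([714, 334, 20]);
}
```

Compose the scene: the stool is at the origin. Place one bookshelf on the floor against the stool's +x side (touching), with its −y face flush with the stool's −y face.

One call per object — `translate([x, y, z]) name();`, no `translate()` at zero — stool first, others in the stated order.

stool();
translate([277, 0, 0]) bookshelf();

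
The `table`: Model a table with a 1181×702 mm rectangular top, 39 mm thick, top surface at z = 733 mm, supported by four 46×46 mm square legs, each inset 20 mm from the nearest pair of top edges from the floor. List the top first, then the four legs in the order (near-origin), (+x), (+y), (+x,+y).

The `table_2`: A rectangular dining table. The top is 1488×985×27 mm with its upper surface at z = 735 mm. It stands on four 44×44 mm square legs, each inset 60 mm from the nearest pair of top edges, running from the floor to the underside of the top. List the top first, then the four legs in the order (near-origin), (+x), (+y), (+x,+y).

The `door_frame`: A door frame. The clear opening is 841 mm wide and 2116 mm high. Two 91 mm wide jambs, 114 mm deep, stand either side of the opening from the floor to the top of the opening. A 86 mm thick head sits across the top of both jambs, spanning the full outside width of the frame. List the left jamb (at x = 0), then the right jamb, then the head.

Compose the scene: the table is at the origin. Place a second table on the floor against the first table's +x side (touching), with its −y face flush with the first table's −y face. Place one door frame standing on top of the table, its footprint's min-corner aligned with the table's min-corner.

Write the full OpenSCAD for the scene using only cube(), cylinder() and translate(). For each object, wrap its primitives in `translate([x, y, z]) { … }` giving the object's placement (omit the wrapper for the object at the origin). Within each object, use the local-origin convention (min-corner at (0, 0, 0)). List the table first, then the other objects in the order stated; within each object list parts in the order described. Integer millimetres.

translate([0, 0, 694]) cube([1181, 702, 39]);
translate([20, 20, 0]) cube([46, 46, 694]);
translate([1115, 20, 0]) cube([46, 46, 694]);
translate([20, 636, 0]) cube([46, 46, 694]);
translate([1115, 636, 0]) cube([46, 46, 694]);
translate([1181, 0, 0]) {
  translate([0, 0, 708]) cube([1488, 985, 27]);
  translate([60, 60, 0]) cube([44, 44, 708]);
  translate([1384, 60, 0]) cube([44, 44, 708]);
  translate([60, 881, 0]) cube([44, 44, 708]);
  translate([1384, 881, 0]) cube([44, 44, 708]);
}
translate([0, 0, 733]) {
  cube([91, 114, 2116]);
  translate([932, 0, 0]) cube([91, 114, 2116]);
  translate([0, 0, 2116]) cube([1023, 114, 86]);
}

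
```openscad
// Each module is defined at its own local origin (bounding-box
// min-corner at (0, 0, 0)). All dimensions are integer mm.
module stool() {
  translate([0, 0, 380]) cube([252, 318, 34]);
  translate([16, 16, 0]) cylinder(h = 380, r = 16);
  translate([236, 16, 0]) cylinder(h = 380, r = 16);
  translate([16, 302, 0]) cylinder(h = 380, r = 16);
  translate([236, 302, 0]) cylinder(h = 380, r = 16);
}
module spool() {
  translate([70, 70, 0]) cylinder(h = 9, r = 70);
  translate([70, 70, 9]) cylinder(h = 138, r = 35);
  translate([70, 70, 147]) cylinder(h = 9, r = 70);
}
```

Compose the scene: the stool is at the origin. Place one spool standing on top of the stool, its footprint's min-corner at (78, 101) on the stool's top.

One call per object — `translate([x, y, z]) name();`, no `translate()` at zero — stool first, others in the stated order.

stool();
translate([78, 101, 414]) spool();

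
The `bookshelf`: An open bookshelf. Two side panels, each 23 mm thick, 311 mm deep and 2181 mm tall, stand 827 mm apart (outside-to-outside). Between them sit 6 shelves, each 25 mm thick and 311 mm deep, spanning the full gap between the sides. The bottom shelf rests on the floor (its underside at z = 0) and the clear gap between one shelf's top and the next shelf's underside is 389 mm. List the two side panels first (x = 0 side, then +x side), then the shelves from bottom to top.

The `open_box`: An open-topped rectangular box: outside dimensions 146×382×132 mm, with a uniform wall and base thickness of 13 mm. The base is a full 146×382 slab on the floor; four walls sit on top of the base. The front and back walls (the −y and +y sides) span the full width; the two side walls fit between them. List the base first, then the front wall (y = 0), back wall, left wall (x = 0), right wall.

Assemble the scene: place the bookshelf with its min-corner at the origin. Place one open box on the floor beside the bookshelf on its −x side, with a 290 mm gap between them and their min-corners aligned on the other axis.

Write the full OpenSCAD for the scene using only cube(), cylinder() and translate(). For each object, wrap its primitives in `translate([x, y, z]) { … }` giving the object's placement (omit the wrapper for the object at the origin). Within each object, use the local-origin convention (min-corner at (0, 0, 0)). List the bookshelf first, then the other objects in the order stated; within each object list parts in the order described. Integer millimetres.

cube([23, 311, 2181]);
translate([804, 0, 0]) cube([23, 311, 2181]);
translate([23, 0, 0]) cube([781, 311, 25]);
translate([23, 0, 414]) cube([781, 311, 25]);
translate([23, 0, 828]) cube([781, 311, 25]);
translate([23, 0, 1242]) cube([781, 311, 25]);
translate([23, 0, 1656]) cube([781, 311, 25]);
translate([23, 0, 2070]) cube([781, 311, 25]);
translate([-436, 0, 0]) {
  cube([146, 382, 13]);
  translate([0, 0, 13]) cube([146, 13, 119]);
  translate([0, 369, 13]) cube([146, 13, 119]);
  translate([0, 13, 13]) cube([13, 356, 119]);
  translate([133, 13, 13]) cube([13, 356, 119]);
}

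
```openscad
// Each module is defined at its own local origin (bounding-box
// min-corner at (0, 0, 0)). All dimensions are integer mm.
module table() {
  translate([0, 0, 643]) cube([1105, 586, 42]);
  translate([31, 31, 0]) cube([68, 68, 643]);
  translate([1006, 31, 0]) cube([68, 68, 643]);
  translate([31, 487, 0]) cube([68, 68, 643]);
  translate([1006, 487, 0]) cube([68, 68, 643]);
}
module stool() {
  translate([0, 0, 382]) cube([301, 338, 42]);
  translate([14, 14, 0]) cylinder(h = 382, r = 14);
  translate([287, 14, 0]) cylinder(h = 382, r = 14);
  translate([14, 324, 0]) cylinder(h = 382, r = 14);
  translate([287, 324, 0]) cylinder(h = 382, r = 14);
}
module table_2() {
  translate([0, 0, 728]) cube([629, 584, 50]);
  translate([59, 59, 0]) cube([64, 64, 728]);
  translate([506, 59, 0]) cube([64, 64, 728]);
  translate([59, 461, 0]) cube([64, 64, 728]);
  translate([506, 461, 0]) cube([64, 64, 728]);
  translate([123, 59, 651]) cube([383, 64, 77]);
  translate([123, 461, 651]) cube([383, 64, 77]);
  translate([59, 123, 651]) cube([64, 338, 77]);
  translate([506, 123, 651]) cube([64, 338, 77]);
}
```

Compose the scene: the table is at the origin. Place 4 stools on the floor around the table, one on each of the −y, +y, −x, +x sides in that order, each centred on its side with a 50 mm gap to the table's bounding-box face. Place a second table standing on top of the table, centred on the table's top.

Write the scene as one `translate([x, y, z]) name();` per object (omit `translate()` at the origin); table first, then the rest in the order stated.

table();
translate([402, -388, 0]) stool();
translate([402, 636, 0]) stool();
translate([-351, 124, 0]) stool();
translate([1155, 124, 0]) stool();
translate([238, 1, 685]) table_2();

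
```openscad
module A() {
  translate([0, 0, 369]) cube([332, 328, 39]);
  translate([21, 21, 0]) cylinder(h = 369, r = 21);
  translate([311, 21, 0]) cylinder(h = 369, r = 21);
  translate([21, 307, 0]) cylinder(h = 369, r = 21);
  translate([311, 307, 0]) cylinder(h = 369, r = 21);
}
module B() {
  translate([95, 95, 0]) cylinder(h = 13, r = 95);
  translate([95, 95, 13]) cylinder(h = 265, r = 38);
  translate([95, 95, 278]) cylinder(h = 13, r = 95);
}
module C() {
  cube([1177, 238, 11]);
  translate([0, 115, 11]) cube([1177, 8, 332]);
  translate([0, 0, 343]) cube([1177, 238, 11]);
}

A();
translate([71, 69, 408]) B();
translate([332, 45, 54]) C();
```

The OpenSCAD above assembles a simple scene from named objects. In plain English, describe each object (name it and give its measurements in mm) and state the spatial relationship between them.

A is a simple wooden stool: a rectangular seat 332 mm (x) by 328 mm (y), 39 mm thick, top face at z = 408 mm, on four round legs, each 42 mm in diameter. The legs rest on z = 0, each leg's axis is inset half a diameter from the nearest pair of seat edges (so the leg's bounding box is flush with the corner).

B is a spool: two coaxial disc flanges of radius 95 mm and thickness 13 mm, joined by a core cylinder of radius 38 mm and height 265 mm. The lower flange rests on z = 0 and the three cylinders share a vertical axis.

C is an I-beam lying along x, 1177 mm long. Overall section height 354 mm. Two flanges 238 mm wide (y) and 11 mm thick, one on the floor and one at the top; a web 8 mm thick runs between them, centred on the flange width.

The spool is on top of the stool, centred. The I-beam is beside the stool with their tops flush at z = 408.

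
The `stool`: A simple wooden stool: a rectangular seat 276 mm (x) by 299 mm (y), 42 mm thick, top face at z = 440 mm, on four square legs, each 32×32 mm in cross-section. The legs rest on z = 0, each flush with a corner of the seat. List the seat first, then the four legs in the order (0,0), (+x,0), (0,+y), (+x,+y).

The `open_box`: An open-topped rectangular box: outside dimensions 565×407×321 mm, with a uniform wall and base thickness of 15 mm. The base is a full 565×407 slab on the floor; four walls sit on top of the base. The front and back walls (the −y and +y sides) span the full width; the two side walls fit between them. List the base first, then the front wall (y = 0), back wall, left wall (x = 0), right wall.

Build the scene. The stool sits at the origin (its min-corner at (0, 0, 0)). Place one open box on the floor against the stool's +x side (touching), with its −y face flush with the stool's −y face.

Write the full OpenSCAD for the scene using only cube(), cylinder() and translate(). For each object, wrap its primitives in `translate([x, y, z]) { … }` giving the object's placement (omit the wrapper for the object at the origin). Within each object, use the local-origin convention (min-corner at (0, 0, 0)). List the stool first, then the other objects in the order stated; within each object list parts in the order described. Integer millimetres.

translate([0, 0, 398]) cube([276, 299, 42]);
cube([32, 32, 398]);
translate([244, 0, 0]) cube([32, 32, 398]);
translate([0, 267, 0]) cube([32, 32, 398]);
translate([244, 267, 0]) cube([32, 32, 398]);
translate([276, 0, 0]) {
  cube([565, 407, 15]);
  translate([0, 0, 15]) cube([565, 15, 306]);
  translate([0, 392, 15]) cube([565, 15, 306]);
  translate([0, 15, 15]) cube([15, 377, 306]);
  translate([550, 15, 15]) cube([15, 377, 306]);
}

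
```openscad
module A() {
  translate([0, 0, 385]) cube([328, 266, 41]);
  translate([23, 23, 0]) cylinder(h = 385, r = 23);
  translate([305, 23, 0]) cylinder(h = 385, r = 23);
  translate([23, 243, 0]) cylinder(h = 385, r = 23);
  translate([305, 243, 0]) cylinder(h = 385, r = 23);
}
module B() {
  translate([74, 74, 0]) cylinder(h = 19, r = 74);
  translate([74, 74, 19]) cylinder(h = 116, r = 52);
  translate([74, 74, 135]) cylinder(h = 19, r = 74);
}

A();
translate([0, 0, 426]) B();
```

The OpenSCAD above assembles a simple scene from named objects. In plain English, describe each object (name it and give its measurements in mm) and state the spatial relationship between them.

A is a four-legged stool. The seat is a 328×266×41 mm slab whose top surface is at z = 426 mm; four round legs, each 46 mm in diameter, run from the floor (z = 0) to the underside of the seat, each leg's axis is inset half a diameter from the nearest pair of seat edges (so the leg's bounding box is flush with the corner).

B is a spool: two coaxial disc flanges of radius 74 mm and thickness 19 mm, joined by a core cylinder of radius 52 mm and height 116 mm. The lower flange rests on z = 0 and the three cylinders share a vertical axis.

The spool is on top of the stool.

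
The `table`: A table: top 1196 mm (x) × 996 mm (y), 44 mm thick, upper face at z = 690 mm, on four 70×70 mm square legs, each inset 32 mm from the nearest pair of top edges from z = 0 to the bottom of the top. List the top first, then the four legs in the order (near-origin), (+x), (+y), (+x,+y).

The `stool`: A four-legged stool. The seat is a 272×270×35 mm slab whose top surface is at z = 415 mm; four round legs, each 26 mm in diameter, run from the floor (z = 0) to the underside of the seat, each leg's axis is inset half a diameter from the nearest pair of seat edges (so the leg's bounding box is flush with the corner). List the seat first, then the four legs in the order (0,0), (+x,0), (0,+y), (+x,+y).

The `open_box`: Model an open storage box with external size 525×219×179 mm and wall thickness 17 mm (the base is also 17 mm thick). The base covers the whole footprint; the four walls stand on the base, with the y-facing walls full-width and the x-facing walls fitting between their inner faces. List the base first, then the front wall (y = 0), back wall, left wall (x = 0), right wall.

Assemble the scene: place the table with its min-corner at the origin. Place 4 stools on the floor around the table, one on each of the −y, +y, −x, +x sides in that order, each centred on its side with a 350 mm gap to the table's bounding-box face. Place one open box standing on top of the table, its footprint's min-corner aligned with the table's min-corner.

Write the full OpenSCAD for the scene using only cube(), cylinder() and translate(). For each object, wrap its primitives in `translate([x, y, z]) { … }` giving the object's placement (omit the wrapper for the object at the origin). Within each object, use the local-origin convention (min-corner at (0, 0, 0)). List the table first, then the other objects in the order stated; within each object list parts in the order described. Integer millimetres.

translate([0, 0, 646]) cube([1196, 996, 44]);
translate([32, 32, 0]) cube([70, 70, 646]);
translate([1094, 32, 0]) cube([70, 70, 646]);
translate([32, 894, 0]) cube([70, 70, 646]);
translate([1094, 894, 0]) cube([70, 70, 646]);
translate([462, -620, 0]) {
  translate([0, 0, 380]) cube([272, 270, 35]);
  translate([13, 13, 0]) cylinder(h = 380, r = 13);
  translate([259, 13, 0]) cylinder(h = 380, r = 13);
  translate([13, 257, 0]) cylinder(h = 380, r = 13);
  translate([259, 257, 0]) cylinder(h = 380, r = 13);
}
translate([462, 1346, 0]) {
  translate([0, 0, 380]) cube([272, 270, 35]);
  translate([13, 13, 0]) cylinder(h = 380, r = 13);
  translate([259, 13, 0]) cylinder(h = 380, r = 13);
  translate([13, 257, 0]) cylinder(h = 380, r = 13);
  translate([259, 257, 0]) cylinder(h = 380, r = 13);
}
translate([-622, 363, 0]) {
  translate([0, 0, 380]) cube([272, 270, 35]);
  translate([13, 13, 0]) cylinder(h = 380, r = 13);
  translate([259, 13, 0]) cylinder(h = 380, r = 13);
  translate([13, 257, 0]) cylinder(h = 380, r = 13);
  translate([259, 257, 0]) cylinder(h = 380, r = 13);
}
translate([1546, 363, 0]) {
  translate([0, 0, 380]) cube([272, 270, 35]);
  translate([13, 13, 0]) cylinder(h = 380, r = 13);
  translate([259, 13, 0]) cylinder(h = 380, r = 13);
  translate([13, 257, 0]) cylinder(h = 380, r = 13);
  translate([259, 257, 0]) cylinder(h = 380, r = 13);
}
translate([0, 0, 690]) {
  cube([525, 219, 17]);
  translate([0, 0, 17]) cube([525, 17, 162]);
  translate([0, 202, 17]) cube([525, 17, 162]);
  translate([0, 17, 17]) cube([17, 185, 162]);
  translate([508, 17, 17]) cube([17, 185, 162]);
}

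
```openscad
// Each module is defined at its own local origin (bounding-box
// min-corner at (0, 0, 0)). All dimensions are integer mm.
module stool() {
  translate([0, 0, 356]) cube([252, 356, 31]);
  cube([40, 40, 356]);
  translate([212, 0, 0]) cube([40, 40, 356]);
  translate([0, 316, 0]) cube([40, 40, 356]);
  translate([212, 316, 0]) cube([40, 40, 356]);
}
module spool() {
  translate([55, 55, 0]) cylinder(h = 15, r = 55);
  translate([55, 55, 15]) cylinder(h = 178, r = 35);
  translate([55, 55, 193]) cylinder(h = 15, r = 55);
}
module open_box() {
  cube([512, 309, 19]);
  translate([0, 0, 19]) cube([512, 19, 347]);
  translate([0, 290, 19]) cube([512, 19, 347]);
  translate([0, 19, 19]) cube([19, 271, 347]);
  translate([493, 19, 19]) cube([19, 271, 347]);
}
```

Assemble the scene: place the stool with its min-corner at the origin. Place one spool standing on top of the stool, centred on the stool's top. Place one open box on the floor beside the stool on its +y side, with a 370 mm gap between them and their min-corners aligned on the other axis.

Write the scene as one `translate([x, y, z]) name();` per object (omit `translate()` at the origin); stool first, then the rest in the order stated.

stool();
translate([71, 123, 387]) spool();
translate([0, 726, 0]) open_box();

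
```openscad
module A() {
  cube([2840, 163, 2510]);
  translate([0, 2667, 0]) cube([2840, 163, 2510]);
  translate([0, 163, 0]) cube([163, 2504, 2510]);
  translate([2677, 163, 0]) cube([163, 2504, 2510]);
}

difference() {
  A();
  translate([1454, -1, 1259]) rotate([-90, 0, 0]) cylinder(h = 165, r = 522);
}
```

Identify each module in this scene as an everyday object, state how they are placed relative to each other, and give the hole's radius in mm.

The subtracted cylinder has r = 522 mm.

A is a house frame. The house frame has a circular hole through its front wall. The hole's radius is 522 mm.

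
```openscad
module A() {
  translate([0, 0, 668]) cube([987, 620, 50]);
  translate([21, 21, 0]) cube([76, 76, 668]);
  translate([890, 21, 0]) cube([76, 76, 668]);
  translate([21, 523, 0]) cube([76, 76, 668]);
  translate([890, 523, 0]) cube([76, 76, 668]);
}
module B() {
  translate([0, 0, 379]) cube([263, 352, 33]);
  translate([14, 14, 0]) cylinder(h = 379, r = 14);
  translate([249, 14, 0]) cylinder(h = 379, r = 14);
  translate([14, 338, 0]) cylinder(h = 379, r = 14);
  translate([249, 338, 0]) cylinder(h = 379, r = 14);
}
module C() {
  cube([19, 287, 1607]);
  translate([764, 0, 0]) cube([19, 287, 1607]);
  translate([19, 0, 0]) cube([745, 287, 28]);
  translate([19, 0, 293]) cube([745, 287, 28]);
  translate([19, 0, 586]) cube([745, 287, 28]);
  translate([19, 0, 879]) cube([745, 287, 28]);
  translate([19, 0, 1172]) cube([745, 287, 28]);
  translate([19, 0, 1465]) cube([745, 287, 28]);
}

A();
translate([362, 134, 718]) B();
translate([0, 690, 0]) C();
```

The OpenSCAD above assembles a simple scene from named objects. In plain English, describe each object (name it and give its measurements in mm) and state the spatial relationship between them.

A is a table: top 987 mm (x) × 620 mm (y), 50 mm thick, upper face at z = 718 mm, on four 76×76 mm square legs, each inset 21 mm from the nearest pair of top edges, running from z = 0 to the bottom of the top.

B is a four-legged stool. The seat is 263×352 mm, 33 mm thick, top at z = 412 mm. It stands on four round legs, each 28 mm in diameter, from z = 0 to the seat underside, each leg's axis is inset half a diameter from the nearest pair of seat edges (so the leg's bounding box is flush with the corner).

C is an open bookshelf. Two side panels, each 19 mm thick, 287 mm deep and 1607 mm tall, stand 783 mm apart (outside-to-outside). Between them sit 6 shelves, each 28 mm thick and 287 mm deep, spanning the full gap between the sides. The bottom shelf rests on the floor (its underside at z = 0) and the clear gap between one shelf's top and the next shelf's underside is 265 mm.

The stool is on top of the table, centred. The bookshelf is on the floor beside the table on its +y side.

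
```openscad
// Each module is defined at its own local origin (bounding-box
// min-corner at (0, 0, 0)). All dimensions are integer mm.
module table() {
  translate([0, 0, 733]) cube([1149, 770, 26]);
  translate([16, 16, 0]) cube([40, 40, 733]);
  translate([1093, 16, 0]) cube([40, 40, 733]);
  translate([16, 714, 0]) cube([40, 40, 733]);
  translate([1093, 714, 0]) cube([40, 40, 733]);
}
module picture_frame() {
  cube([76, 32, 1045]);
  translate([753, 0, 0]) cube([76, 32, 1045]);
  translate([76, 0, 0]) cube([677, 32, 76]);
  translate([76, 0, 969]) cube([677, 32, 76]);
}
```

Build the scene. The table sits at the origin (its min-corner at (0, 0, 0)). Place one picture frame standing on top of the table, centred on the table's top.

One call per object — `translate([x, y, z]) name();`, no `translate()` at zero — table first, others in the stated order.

table();
translate([160, 369, 759]) picture_frame();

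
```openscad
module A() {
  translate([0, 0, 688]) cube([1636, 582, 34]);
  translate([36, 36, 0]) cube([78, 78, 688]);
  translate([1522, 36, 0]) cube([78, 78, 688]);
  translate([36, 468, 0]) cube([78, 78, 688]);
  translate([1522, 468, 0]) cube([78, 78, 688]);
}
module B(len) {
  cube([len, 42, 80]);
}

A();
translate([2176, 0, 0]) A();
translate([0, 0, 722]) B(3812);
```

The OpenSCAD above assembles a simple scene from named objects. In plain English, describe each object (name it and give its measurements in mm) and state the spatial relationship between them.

A is a table with a 1636×582 mm rectangular top, 34 mm thick, top surface at z = 722 mm, supported by four 78×78 mm square legs, each inset 36 mm from the nearest pair of top edges, running from the floor.

B is a rectangular beam 3812 mm long (x), 42 mm deep (y), 80 mm thick (z).

The beam spans the tops of two tables placed 540 mm apart, resting at z = 722 mm.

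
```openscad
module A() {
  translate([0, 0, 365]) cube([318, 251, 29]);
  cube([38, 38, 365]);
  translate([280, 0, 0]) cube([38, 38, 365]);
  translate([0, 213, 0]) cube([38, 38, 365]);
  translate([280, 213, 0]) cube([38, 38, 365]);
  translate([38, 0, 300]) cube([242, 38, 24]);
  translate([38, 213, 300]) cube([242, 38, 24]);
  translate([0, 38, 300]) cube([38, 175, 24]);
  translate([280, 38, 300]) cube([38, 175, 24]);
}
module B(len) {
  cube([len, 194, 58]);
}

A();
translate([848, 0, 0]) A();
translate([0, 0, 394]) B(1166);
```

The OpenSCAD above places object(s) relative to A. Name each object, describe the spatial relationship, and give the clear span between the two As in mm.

Second stool starts at x = 848; first ends at x = 318; clear span = 848 − 318 = 530 mm.

A is a stool. B is a beam. A beam spans the tops of two stools. The clear span between the two stools is 530 mm.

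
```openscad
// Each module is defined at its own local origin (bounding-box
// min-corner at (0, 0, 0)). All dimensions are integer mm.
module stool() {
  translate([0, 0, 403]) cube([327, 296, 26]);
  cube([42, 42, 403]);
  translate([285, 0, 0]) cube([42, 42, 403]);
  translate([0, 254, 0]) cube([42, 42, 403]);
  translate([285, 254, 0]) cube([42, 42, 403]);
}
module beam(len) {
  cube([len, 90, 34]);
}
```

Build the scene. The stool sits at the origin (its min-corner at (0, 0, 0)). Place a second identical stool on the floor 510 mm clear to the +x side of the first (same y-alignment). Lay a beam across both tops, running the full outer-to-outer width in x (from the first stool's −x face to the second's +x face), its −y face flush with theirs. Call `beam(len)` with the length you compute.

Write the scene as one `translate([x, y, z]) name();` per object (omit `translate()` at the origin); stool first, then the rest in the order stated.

stool();
translate([837, 0, 0]) stool();
translate([0, 0, 429]) beam(1164);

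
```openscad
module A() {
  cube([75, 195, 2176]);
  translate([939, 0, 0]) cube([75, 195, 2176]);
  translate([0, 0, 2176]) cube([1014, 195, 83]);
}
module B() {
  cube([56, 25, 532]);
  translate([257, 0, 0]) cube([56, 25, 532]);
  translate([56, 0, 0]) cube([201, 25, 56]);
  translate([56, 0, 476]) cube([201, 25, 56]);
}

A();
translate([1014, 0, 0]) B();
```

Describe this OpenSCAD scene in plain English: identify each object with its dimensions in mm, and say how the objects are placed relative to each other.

A is a door frame. The clear opening is 864 mm wide and 2176 mm high. Two 75 mm wide jambs, 195 mm deep, stand either side of the opening from the floor to the top of the opening. A 83 mm thick head sits across the top of both jambs, spanning the full outside width of the frame.

B is a rectangular picture frame lying in the x–z plane (depth along y). The opening is 201 mm wide (x) by 420 mm tall (z), surrounded by a border 56 mm wide on all four sides. The frame is 25 mm deep and is made of two full-height vertical stiles with two horizontal rails fitted between them.

The picture frame is against the door frame's +x side, with their −y faces flush.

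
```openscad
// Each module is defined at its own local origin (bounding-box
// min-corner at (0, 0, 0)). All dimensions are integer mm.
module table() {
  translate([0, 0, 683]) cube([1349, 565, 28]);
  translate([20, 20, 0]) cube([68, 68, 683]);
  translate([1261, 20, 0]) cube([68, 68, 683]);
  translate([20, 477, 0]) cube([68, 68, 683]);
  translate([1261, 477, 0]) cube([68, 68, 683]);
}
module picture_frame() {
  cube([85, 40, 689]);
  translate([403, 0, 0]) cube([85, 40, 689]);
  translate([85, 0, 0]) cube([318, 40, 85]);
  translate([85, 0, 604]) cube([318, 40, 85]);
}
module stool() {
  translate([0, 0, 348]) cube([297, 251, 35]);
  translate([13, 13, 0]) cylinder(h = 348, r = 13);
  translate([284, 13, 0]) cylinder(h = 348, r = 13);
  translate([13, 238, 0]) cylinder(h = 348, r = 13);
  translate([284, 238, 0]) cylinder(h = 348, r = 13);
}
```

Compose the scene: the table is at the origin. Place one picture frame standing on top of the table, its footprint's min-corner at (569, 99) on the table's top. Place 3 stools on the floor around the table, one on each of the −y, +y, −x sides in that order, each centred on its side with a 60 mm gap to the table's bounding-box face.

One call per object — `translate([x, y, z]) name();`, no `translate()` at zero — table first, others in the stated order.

table();
translate([569, 99, 711]) picture_frame();
translate([526, -311, 0]) stool();
translate([526, 625, 0]) stool();
translate([-357, 157, 0]) stool();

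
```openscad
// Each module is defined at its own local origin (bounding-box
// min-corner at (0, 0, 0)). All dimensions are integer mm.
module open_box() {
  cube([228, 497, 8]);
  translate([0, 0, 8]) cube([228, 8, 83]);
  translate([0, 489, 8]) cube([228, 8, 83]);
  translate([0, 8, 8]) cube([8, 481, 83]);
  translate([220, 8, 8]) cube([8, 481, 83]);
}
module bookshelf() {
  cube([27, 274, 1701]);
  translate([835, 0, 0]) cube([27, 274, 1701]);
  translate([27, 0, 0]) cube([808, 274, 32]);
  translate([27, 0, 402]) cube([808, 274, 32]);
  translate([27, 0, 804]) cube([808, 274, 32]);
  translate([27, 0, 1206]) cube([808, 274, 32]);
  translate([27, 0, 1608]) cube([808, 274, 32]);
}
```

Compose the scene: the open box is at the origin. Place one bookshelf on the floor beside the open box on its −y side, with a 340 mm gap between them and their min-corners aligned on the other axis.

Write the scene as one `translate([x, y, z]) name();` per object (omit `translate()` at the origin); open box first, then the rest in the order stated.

open_box();
translate([0, -614, 0]) bookshelf();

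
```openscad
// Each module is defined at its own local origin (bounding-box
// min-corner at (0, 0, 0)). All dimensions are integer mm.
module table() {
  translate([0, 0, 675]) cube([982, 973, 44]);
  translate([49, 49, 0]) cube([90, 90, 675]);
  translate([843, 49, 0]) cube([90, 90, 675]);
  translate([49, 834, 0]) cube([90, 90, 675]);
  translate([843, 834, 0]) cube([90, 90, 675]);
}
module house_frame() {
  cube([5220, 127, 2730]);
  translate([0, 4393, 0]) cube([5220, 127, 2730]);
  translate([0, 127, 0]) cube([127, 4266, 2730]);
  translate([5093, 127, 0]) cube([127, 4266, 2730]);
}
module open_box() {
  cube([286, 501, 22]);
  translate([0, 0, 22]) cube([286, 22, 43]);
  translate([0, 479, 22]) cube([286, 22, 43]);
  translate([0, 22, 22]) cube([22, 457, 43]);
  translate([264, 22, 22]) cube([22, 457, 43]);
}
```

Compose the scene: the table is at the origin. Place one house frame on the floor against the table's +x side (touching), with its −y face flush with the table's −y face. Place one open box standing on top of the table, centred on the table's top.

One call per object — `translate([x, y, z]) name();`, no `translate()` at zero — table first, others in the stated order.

table();
translate([982, 0, 0]) house_frame();
translate([348, 236, 719]) open_box();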